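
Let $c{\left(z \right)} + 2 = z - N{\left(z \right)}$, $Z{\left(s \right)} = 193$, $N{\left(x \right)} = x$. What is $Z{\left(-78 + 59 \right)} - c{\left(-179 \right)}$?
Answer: $195$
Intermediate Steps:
$c{\left(z \right)} = -2$ ($c{\left(z \right)} = -2 + \left(z - z\right) = -2 + 0 = -2$)
$Z{\left(-78 + 59 \right)} - c{\left(-179 \right)} = 193 - -2 = 193 + 2 = 195$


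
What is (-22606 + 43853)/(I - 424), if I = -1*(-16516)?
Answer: 21247/16092 ≈ 1.3203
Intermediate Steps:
I = 16516
(-22606 + 43853)/(I - 424) = (-22606 + 43853)/(16516 - 424) = 21247/16092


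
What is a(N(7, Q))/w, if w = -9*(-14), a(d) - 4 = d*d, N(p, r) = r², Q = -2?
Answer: 10/63 ≈ 0.15873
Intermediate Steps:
a(d) = 4 + d² (a(d) = 4 + d*d = 4 + d²)
w = 126
a(N(7, Q))/w = (4 + ((-2)²)²)/126 = (4 + 4²)*(1/126) = (4 + 16)*(1/126) = 20*(1/126) = 10/63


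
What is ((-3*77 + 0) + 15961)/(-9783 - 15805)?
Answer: -7865/12794 ≈ -0.61474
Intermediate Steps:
((-3*77 + 0) + 15961)/(-9783 - 15805) = ((-231 + 0) + 15961)/(-25588) = (-231 + 15961)*(-1/25588) = 15730*(-1/25588) = -7865/12794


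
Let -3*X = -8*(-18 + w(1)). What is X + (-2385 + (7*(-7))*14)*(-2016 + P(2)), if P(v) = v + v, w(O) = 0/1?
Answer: 6178804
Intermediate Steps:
w(O) = 0 (w(O) = 0*1 = 0)
P(v) = 2*v
X = -48 (X = -(-8)*(-18 + 0)/3 = -(-8)*(-18)/3 = -⅓*144 = -48)
X + (-2385 + (7*(-7))*14)*(-2016 + P(2)) = -48 + (-2385 + (7*(-7))*14)*(-2016 + 2*2) = -48 + (-2385 - 49*14)*(-2016 + 4) = -48 + (-2385 - 686)*(-2012) = -48 - 3071*(-2012) = -48 + 6178852 = 6178804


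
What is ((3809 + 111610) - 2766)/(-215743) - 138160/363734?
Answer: -35391389591/39236532181 ≈ -0.90200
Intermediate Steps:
((3809 + 111610) - 2766)/(-215743) - 138160/363734 = (115419 - 2766)*(-1/215743) - 138160*1/363734 = 112653*(-1/215743) - 69080/181867 = -112653/215743 - 69080/181867 = -35391389591/39236532181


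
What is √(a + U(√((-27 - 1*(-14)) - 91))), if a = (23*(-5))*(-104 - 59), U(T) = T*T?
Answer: √18641 ≈ 136.53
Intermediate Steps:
U(T) = T²
a = 18745 (a = -115*(-163) = 18745)
√(a + U(√((-27 - 1*(-14)) - 91))) = √(18745 + (√((-27 - 1*(-14)) - 91))²) = √(18745 + (√((-27 + 14) - 91))²) = √(18745 + (√(-13 - 91))²) = √(18745 + (√(-104))²) = √(18745 + (2*I*√26)²) = √(18745 - 104) = √18641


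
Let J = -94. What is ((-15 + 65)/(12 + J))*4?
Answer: -100/41 ≈ -2.4390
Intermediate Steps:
((-15 + 65)/(12 + J))*4 = ((-15 + 65)/(12 - 94))*4 = (50/(-82))*4 = (50*(-1/82))*4 = -25/41*4 = -100/41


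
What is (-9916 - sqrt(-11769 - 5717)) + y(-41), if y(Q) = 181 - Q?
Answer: -9694 - I*sqrt(17486) ≈ -9694.0 - 132.23*I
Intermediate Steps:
(-9916 - sqrt(-11769 - 5717)) + y(-41) = (-9916 - sqrt(-11769 - 5717)) + (181 - 1*(-41)) = (-9916 - sqrt(-17486)) + (181 + 41) = (-9916 - I*sqrt(17486)) + 222 = -9694 - I*sqrt(17486)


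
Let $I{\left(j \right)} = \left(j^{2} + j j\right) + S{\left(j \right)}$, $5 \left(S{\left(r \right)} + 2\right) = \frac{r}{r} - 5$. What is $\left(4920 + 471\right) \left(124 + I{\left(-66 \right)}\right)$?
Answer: $\frac{238098906}{5} \approx 4.762 \cdot 10^{7}$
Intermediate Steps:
$S{\left(r \right)} = - \frac{14}{5}$ ($S{\left(r \right)} = -2 + \frac{\frac{r}{r} - 5}{5} = -2 + \frac{1 - 5}{5} = -2 + \frac{1}{5} \left(-4\right) = -2 - \frac{4}{5} = - \frac{14}{5}$)
$I{\left(j \right)} = - \frac{14}{5} + 2 j^{2}$ ($I{\left(j \right)} = \left(j^{2} + j j\right) - \frac{14}{5} = \left(j^{2} + j^{2}\right) - \frac{14}{5} = 2 j^{2} - \frac{14}{5} = - \frac{14}{5} + 2 j^{2}$)
$\left(4920 + 471\right) \left(124 + I{\left(-66 \right)}\right) = \left(4920 + 471\right) \left(124 - \left(\frac{14}{5} - 2 \left(-66\right)^{2}\right)\right) = 5391 \left(124 + \left(- \frac{14}{5} + 2 \cdot 4356\right)\right) = 5391 \left(124 + \left(- \frac{14}{5} + 8712\right)\right) = 5391 \left(124 + \frac{43546}{5}\right) = 5391 \cdot \frac{44166}{5} = \frac{238098906}{5}$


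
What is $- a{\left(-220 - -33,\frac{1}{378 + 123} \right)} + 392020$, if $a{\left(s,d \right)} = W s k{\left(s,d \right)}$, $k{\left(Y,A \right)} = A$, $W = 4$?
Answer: $\frac{196402768}{501} \approx 3.9202 \cdot 10^{5}$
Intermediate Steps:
$a{\left(s,d \right)} = 4 d s$ ($a{\left(s,d \right)} = 4 s d = 4 d s$)
$- a{\left(-220 - -33,\frac{1}{378 + 123} \right)} + 392020 = - \frac{4 \left(-220 - -33\right)}{378 + 123} + 392020 = - \frac{4 \left(-220 + 33\right)}{501} + 392020 = - \frac{4 \left(-187\right)}{501} + 392020 = \left(-1\right) \left(- \frac{748}{501}\right) + 392020 = \frac{748}{501} + 392020 = \frac{196402768}{501}$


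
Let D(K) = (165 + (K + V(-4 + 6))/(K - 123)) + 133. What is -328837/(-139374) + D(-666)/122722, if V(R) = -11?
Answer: 2656115068631/1124604833841 ≈ 2.3618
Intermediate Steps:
D(K) = 298 + (-11 + K)/(-123 + K) (D(K) = (165 + (K - 11)/(K - 123)) + 133 = (165 + (-11 + K)/(-123 + K)) + 133 = 298 + (-11 + K)/(-123 + K))
-328837/(-139374) + D(-666)/122722 = -328837/(-139374) + ((-36665 + 299*(-666))/(-123 - 666))/122722 = -328837*(-1/139374) + ((-36665 - 199134)/(-789))*(1/122722) = 328837/139374 - 1/789*(-235799)*(1/122722) = 328837/139374 + (235799/789)*(1/122722) = 328837/139374 + 235799/96827658 = 2656115068631/1124604833841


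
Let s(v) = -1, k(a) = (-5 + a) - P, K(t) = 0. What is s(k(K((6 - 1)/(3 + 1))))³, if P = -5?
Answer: -1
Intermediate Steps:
k(a) = a (k(a) = (-5 + a) - 1*(-5) = (-5 + a) + 5 = a)
s(k(K((6 - 1)/(3 + 1))))³ = (-1)³ = -1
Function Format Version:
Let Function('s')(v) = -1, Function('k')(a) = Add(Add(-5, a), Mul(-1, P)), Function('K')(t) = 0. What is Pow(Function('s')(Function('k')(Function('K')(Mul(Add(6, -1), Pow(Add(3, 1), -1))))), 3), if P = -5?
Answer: -1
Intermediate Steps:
Function('k')(a) = a (Function('k')(a) = Add(Add(-5, a), Mul(-1, -5)) = Add(Add(-5, a), 5) = a)
Pow(Function('s')(Function('k')(Function('K')(Mul(Add(6, -1), Pow(Add(3, 1), -1))))), 3) = Pow(-1, 3) = -1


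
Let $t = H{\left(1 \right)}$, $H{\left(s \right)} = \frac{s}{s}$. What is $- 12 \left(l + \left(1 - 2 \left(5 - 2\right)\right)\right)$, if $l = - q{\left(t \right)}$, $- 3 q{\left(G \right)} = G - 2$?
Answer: $64$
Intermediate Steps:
$H{\left(s \right)} = 1$
$t = 1$
$q{\left(G \right)} = \frac{2}{3} - \frac{G}{3}$ ($q{\left(G \right)} = - \frac{G - 2}{3} = - \frac{-2 + G}{3} = \frac{2}{3} - \frac{G}{3}$)
$l = - \frac{1}{3}$ ($l = - (\frac{2}{3} - \frac{1}{3}) = \left(-1\right) \frac{1}{3} = - \frac{1}{3} \approx -0.33333$)
$- 12 \left(l + \left(1 - 2 \left(5 - 2\right)\right)\right) = - 12 \left(- \frac{1}{3} + \left(1 - 2 \left(5 - 2\right)\right)\right) = - 12 \left(- \frac{1}{3} + \left(1 - 6\right)\right) = - 12 \left(- \frac{1}{3} - 5\right) = \left(-12\right) \left(- \frac{16}{3}\right) = 64$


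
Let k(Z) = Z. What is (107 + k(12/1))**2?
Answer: 14161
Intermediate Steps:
(107 + k(12/1))**2 = (107 + 12/1)**2 = (107 + 12*1)**2 = (107 + 12)**2 = 119**2 = 14161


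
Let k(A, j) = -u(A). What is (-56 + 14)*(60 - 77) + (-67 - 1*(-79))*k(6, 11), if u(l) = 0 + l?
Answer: 642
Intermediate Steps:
u(l) = l
k(A, j) = -A
(-56 + 14)*(60 - 77) + (-67 - 1*(-79))*k(6, 11) = (-56 + 14)*(60 - 77) + (-67 - 1*(-79))*(-1*6) = -42*(-17) + (-67 + 79)*(-6) = 714 + 12*(-6) = 714 - 72 = 642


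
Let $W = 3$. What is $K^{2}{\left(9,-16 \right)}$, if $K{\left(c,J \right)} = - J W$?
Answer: $2304$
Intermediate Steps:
$K{\left(c,J \right)} = - 3 J$ ($K{\left(c,J \right)} = - J 3 = - 3 J$)
$K^{2}{\left(9,-16 \right)} = \left(\left(-3\right) \left(-16\right)\right)^{2} = 48^{2} = 2304$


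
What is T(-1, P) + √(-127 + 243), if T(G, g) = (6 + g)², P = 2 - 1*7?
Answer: 1 + 2*√29 ≈ 11.770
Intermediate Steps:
P = -5 (P = 2 - 7 = -5)
T(-1, P) + √(-127 + 243) = (6 - 5)² + √(-127 + 243) = 1² + √116 = 1 + 2*√29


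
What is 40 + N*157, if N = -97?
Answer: -15189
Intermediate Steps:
40 + N*157 = 40 - 97*157 = 40 - 15229 = -15189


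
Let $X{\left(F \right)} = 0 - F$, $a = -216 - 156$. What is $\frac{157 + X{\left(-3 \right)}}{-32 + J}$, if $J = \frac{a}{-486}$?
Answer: $- \frac{1296}{253} \approx -5.1225$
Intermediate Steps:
$a = -372$ ($a = -216 - 156 = -372$)
$X{\left(F \right)} = - F$
$J = \frac{62}{81}$ ($J = - \frac{372}{-486} = \left(-372\right) \left(- \frac{1}{486}\right) = \frac{62}{81} \approx 0.76543$)
$\frac{157 + X{\left(-3 \right)}}{-32 + J} = \frac{157 - -3}{-32 + \frac{62}{81}} = \frac{157 + 3}{- \frac{2530}{81}} = 160 \left(- \frac{81}{2530}\right) = - \frac{1296}{253}$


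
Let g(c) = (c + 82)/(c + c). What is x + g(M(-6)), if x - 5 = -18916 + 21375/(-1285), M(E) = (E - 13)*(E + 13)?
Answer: -1293917825/68362 ≈ -18927.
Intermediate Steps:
M(E) = (-13 + E)*(13 + E)
g(c) = (82 + c)/(2*c) (g(c) = (82 + c)/((2*c)) = (82 + c)*(1/(2*c)) = (82 + c)/(2*c))
x = -4864402/257 (x = 5 + (-18916 + 21375/(-1285)) = 5 + (-18916 + 21375*(-1/1285)) = 5 + (-18916 - 4275/257) = 5 - 4865687/257 = -4864402/257 ≈ -18928.)
x + g(M(-6)) = -4864402/257 + (82 + (-169 + (-6)²))/(2*(-169 + (-6)²)) = -4864402/257 + (82 + (-169 + 36))/(2*(-169 + 36)) = -4864402/257 + (½)*(82 - 133)/(-133) = -4864402/257 + (½)*(-1/133)*(-51) = -4864402/257 + 51/266 = -1293917825/68362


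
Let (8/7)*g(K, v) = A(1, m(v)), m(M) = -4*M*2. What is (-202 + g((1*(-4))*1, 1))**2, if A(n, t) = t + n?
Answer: 2772225/64 ≈ 43316.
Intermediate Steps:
m(M) = -8*M
A(n, t) = n + t
g(K, v) = 7/8 - 7*v (g(K, v) = 7*(1 - 8*v)/8 = 7/8 - 7*v)
(-202 + g((1*(-4))*1, 1))**2 = (-202 + (7/8 - 7*1))**2 = (-202 + (7/8 - 7))**2 = (-202 - 49/8)**2 = (-1665/8)**2 = 2772225/64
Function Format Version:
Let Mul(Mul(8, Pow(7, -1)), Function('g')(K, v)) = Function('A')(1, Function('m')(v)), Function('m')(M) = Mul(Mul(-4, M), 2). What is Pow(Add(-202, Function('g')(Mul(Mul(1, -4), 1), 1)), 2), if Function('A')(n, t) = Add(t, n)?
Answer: Rational(2772225, 64) ≈ 43316.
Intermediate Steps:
Function('m')(M) = Mul(-8, M)
Function('A')(n, t) = Add(n, t)
Function('g')(K, v) = Add(Rational(7, 8), Mul(-7, v)) (Function('g')(K, v) = Mul(Rational(7, 8), Add(1, Mul(-8, v))) = Add(Rational(7, 8), Mul(-7, v)))
Pow(Add(-202, Function('g')(Mul(Mul(1, -4), 1), 1)), 2) = Pow(Add(-202, Add(Rational(7, 8), Mul(-7, 1))), 2) = Pow(Add(-202, Add(Rational(7, 8), -7)), 2) = Pow(Add(-202, Rational(-49, 8)), 2) = Pow(Rational(-1665, 8), 2) = Rational(2772225, 64)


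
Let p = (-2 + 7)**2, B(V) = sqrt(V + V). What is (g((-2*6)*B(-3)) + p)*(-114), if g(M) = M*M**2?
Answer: -2850 - 1181952*I*sqrt(6) ≈ -2850.0 - 2.8952e+6*I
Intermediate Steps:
B(V) = sqrt(2)*sqrt(V) (B(V) = sqrt(2*V) = sqrt(2)*sqrt(V))
p = 25 (p = 5**2 = 25)
g(M) = M**3
(g((-2*6)*B(-3)) + p)*(-114) = (((-2*6)*(sqrt(2)*sqrt(-3)))**3 + 25)*(-114) = ((-12*sqrt(2)*I*sqrt(3))**3 + 25)*(-114) = ((-12*I*sqrt(6))**3 + 25)*(-114) = (10368*I*sqrt(6) + 25)*(-114) = (25 + 10368*I*sqrt(6))*(-114) = -2850 - 1181952*I*sqrt(6)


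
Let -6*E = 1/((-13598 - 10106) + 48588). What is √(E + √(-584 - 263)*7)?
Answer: √(-37326 + 429114925008*I*√7)/74652 ≈ 10.093 + 10.093*I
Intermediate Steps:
E = -1/149304 (E = -1/(6*((-13598 - 10106) + 48588)) = -1/(6*(-23704 + 48588)) = -⅙/24884 = -⅙*1/24884 = -1/149304 ≈ -6.6977e-6)
√(E + √(-584 - 263)*7) = √(-1/149304 + √(-584 - 263)*7) = √(-1/149304 + √(-847)*7) = √(-1/149304 + (11*I*√7)*7) = √(-1/149304 + 77*I*√7)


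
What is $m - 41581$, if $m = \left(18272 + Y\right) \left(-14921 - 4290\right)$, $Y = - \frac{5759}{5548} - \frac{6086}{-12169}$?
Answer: $- \frac{23700966704489303}{67513612} \approx -3.5105 \cdot 10^{8}$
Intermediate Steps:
$Y = - \frac{36316143}{67513612}$ ($Y = \left(-5759\right) \frac{1}{5548} - - \frac{6086}{12169} = - \frac{5759}{5548} + \frac{6086}{12169} = - \frac{36316143}{67513612} \approx -0.53791$)
$m = - \frac{23698159420988731}{67513612}$ ($m = \left(18272 - \frac{36316143}{67513612}\right) \left(-14921 - 4290\right) = \frac{1233572402321}{67513612} \left(-19211\right) = - \frac{23698159420988731}{67513612} \approx -3.5101 \cdot 10^{8}$)
$m - 41581 = - \frac{23698159420988731}{67513612} - 41581 = - \frac{23700966704489303}{67513612}$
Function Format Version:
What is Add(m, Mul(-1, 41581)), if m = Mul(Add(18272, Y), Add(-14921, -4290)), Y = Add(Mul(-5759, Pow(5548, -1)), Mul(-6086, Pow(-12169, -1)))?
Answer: Rational(-23700966704489303, 67513612) ≈ -3.5105e+8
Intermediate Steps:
Y = Rational(-36316143, 67513612) (Y = Add(Mul(-5759, Rational(1, 5548)), Mul(-6086, Rational(-1, 12169))) = Add(Rational(-5759, 5548), Rational(6086, 12169)) = Rational(-36316143, 67513612) ≈ -0.53791)
m = Rational(-23698159420988731, 67513612) (m = Mul(Add(18272, Rational(-36316143, 67513612)), Add(-14921, -4290)) = Mul(Rational(1233572402321, 67513612), -19211) = Rational(-23698159420988731, 67513612) ≈ -3.5101e+8)
Add(m, Mul(-1, 41581)) = Add(Rational(-23698159420988731, 67513612), Mul(-1, 41581)) = Add(Rational(-23698159420988731, 67513612), -41581) = Rational(-23700966704489303, 67513612)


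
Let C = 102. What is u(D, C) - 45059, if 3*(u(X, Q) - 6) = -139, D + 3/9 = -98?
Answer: -135298/3 ≈ -45099.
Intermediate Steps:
D = -295/3 (D = -⅓ - 98 = -295/3 ≈ -98.333)
u(X, Q) = -121/3 (u(X, Q) = 6 + (⅓)*(-139) = 6 - 139/3 = -121/3)
u(D, C) - 45059 = -121/3 - 45059 = -135298/3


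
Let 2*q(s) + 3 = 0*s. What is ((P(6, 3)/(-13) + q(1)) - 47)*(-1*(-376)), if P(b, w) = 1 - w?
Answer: -236316/13 ≈ -18178.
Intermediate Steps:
q(s) = -3/2 (q(s) = -3/2 + (0*s)/2 = -3/2 + (1/2)*0 = -3/2 + 0 = -3/2)
((P(6, 3)/(-13) + q(1)) - 47)*(-1*(-376)) = (((1 - 1*3)/(-13) - 3/2) - 47)*(-1*(-376)) = (((1 - 3)*(-1/13) - 3/2) - 47)*376 = ((-2*(-1/13) - 3/2) - 47)*376 = ((2/13 - 3/2) - 47)*376 = (-35/26 - 47)*376 = -1257/26*376 = -236316/13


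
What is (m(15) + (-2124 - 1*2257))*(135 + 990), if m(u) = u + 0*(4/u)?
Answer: -4911750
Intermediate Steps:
m(u) = u (m(u) = u + 0 = u)
(m(15) + (-2124 - 1*2257))*(135 + 990) = (15 + (-2124 - 1*2257))*(135 + 990) = (15 + (-2124 - 2257))*1125 = (15 - 4381)*1125 = -4366*1125 = -4911750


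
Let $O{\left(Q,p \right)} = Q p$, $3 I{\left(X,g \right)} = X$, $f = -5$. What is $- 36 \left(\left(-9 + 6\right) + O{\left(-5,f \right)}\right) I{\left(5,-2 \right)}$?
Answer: $-1320$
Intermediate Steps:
$I{\left(X,g \right)} = \frac{X}{3}$
$- 36 \left(\left(-9 + 6\right) + O{\left(-5,f \right)}\right) I{\left(5,-2 \right)} = - 36 \left(\left(-9 + 6\right) - -25\right) \frac{1}{3} \cdot 5 = - 36 \left(-3 + 25\right) \frac{5}{3} = \left(-36\right) 22 \cdot \frac{5}{3} = \left(-792\right) \frac{5}{3} = -1320$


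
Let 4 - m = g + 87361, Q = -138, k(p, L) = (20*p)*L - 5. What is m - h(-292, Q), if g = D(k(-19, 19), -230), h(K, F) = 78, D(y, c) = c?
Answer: -87205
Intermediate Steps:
k(p, L) = -5 + 20*L*p (k(p, L) = 20*L*p - 5 = -5 + 20*L*p)
g = -230
m = -87127 (m = 4 - (-230 + 87361) = 4 - 1*87131 = 4 - 87131 = -87127)
m - h(-292, Q) = -87127 - 1*78 = -87127 - 78 = -87205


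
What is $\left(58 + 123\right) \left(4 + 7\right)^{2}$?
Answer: $21901$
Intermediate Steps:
$\left(58 + 123\right) \left(4 + 7\right)^{2} = 181 \cdot 11^{2} = 181 \cdot 121 = 21901$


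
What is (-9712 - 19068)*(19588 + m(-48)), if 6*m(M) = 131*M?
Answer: -533581200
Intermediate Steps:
m(M) = 131*M/6 (m(M) = (131*M)/6 = 131*M/6)
(-9712 - 19068)*(19588 + m(-48)) = (-9712 - 19068)*(19588 + (131/6)*(-48)) = -28780*(19588 - 1048) = -28780*18540 = -533581200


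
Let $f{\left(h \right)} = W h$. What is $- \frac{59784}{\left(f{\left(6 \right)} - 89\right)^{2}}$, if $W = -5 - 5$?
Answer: $- \frac{59784}{22201} \approx -2.6929$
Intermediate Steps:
$W = -10$ ($W = -5 - 5 = -10$)
$f{\left(h \right)} = - 10 h$
$- \frac{59784}{\left(f{\left(6 \right)} - 89\right)^{2}} = - \frac{59784}{\left(\left(-10\right) 6 - 89\right)^{2}} = - \frac{59784}{\left(-60 - 89\right)^{2}} = - \frac{59784}{\left(-149\right)^{2}} = - \frac{59784}{22201}$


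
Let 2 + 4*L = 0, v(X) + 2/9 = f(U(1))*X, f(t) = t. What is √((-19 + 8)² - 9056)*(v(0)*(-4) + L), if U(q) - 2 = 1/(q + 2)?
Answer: 7*I*√8935/18 ≈ 36.76*I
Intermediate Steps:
U(q) = 2 + 1/(2 + q) (U(q) = 2 + 1/(q + 2) = 2 + 1/(2 + q))
v(X) = -2/9 + 7*X/3 (v(X) = -2/9 + ((5 + 2*1)/(2 + 1))*X = -2/9 + ((5 + 2)/3)*X = -2/9 + ((⅓)*7)*X = -2/9 + 7*X/3)
L = -½ (L = -½ + (¼)*0 = -½ + 0 = -½ ≈ -0.50000)
√((-19 + 8)² - 9056)*(v(0)*(-4) + L) = √((-19 + 8)² - 9056)*((-2/9 + (7/3)*0)*(-4) - ½) = √((-11)² - 9056)*((-2/9 + 0)*(-4) - ½) = √(121 - 9056)*(-2/9*(-4) - ½) = √(-8935)*(8/9 - ½) = (I*√8935)*(7/18) = 7*I*√8935/18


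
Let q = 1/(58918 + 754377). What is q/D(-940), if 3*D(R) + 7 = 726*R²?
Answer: 3/521723531718935 ≈ 5.7502e-15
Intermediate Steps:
D(R) = -7/3 + 242*R² (D(R) = -7/3 + (726*R²)/3 = -7/3 + 242*R²)
q = 1/813295 ≈ 1.2296e-6
q/D(-940) = 1/(813295*(-7/3 + 242*(-940)²)) = 1/(813295*(-7/3 + 242*883600)) = 1/(813295*(-7/3 + 213831200)) = 1/(813295*(641493593/3)) = (1/813295)*(3/641493593) = 3/521723531718935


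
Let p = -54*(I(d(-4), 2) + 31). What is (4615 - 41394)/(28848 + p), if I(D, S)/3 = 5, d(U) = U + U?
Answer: -36779/26364 ≈ -1.3950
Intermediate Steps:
d(U) = 2*U
I(D, S) = 15 (I(D, S) = 3*5 = 15)
p = -2484 (p = -54*(15 + 31) = -54*46 = -2484)
(4615 - 41394)/(28848 + p) = (4615 - 41394)/(28848 - 2484) = -36779/26364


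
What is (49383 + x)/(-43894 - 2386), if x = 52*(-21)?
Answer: -48291/46280 ≈ -1.0435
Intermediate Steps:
x = -1092
(49383 + x)/(-43894 - 2386) = (49383 - 1092)/(-43894 - 2386) = 48291/(-46280) = 48291*(-1/46280) = -48291/46280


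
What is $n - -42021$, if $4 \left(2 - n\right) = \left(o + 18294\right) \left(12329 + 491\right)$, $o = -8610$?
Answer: $-30995197$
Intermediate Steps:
$n = -31037218$ ($n = 2 - \frac{\left(-8610 + 18294\right) \left(12329 + 491\right)}{4} = 2 - \frac{9684 \cdot 12820}{4} = 2 - 31037220 = -31037218$)
$n - -42021 = -31037218 - -42021 = -31037218 + 42021 = -30995197$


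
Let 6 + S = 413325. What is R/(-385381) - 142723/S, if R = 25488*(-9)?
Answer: 39809339585/159285289539 ≈ 0.24992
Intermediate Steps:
S = 413319 (S = -6 + 413325 = 413319)
R = -229392
R/(-385381) - 142723/S = -229392/(-385381) - 142723/413319 = -229392*(-1/385381) - 142723*1/413319 = 229392/385381 - 142723/413319 = 39809339585/159285289539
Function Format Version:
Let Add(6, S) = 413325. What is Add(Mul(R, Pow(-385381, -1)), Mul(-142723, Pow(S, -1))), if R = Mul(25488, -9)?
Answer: Rational(39809339585, 159285289539) ≈ 0.24992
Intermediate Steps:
S = 413319 (S = Add(-6, 413325) = 413319)
R = -229392
Add(Mul(R, Pow(-385381, -1)), Mul(-142723, Pow(S, -1))) = Add(Mul(-229392, Pow(-385381, -1)), Mul(-142723, Pow(413319, -1))) = Add(Mul(-229392, Rational(-1, 385381)), Mul(-142723, Rational(1, 413319))) = Add(Rational(229392, 385381), Rational(-142723, 413319)) = Rational(39809339585, 159285289539)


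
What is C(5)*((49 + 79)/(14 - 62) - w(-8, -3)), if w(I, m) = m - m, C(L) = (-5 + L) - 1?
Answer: 8/3 ≈ 2.6667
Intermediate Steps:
C(L) = -6 + L
w(I, m) = 0
C(5)*((49 + 79)/(14 - 62) - w(-8, -3)) = (-6 + 5)*((49 + 79)/(14 - 62) - 1*0) = -(128/(-48) + 0) = -(128*(-1/48) + 0) = -(-8/3 + 0) = -1*(-8/3) = 8/3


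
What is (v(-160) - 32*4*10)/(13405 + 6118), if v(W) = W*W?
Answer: 24320/19523 ≈ 1.2457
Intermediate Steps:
v(W) = W²
(v(-160) - 32*4*10)/(13405 + 6118) = ((-160)² - 32*4*10)/(13405 + 6118) = (25600 - 128*10)/19523 = (25600 - 1280)*(1/19523) = 24320*(1/19523) = 24320/19523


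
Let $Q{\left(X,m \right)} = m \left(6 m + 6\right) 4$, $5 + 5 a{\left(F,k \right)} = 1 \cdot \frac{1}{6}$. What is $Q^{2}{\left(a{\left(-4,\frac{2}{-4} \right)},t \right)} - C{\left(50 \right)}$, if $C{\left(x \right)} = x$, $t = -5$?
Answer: $230350$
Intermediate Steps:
$a{\left(F,k \right)} = - \frac{29}{30}$ ($a{\left(F,k \right)} = -1 + \frac{1 \cdot \frac{1}{6}}{5} = -1 + \frac{1}{5} \cdot \frac{1}{6} = -1 + \frac{1}{30} = - \frac{29}{30}$)
$Q{\left(X,m \right)} = 4 m \left(6 + 6 m\right)$ ($Q{\left(X,m \right)} = m \left(6 + 6 m\right) 4 = 4 m \left(6 + 6 m\right)$)
$Q^{2}{\left(a{\left(-4,\frac{2}{-4} \right)},t \right)} - C{\left(50 \right)} = \left(24 \left(-5\right) \left(1 - 5\right)\right)^{2} - 50 = \left(24 \left(-5\right) \left(-4\right)\right)^{2} - 50 = 480^{2} - 50 = 230400 - 50 = 230350$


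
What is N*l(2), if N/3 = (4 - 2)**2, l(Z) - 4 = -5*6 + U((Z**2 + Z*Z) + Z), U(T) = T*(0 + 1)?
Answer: -192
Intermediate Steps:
U(T) = T (U(T) = T*1 = T)
l(Z) = -26 + Z + 2*Z**2 (l(Z) = 4 + (-5*6 + ((Z**2 + Z*Z) + Z)) = 4 + (-30 + ((Z**2 + Z**2) + Z)) = 4 + (-30 + (2*Z**2 + Z)) = 4 + (-30 + (Z + 2*Z**2)) = 4 + (-30 + Z + 2*Z**2) = -26 + Z + 2*Z**2)
N = 12 (N = 3*(4 - 2)**2 = 3*2**2 = 3*4 = 12)
N*l(2) = 12*(-26 + 2*(1 + 2*2)) = 12*(-26 + 2*(1 + 4)) = 12*(-26 + 2*5) = 12*(-26 + 10) = 12*(-16) = -192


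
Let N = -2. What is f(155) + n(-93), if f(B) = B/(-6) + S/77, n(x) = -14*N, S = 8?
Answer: 1049/462 ≈ 2.2706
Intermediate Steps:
n(x) = 28 (n(x) = -14*(-2) = 28)
f(B) = 8/77 - B/6 (f(B) = B/(-6) + 8/77 = B*(-⅙) + 8*(1/77) = -B/6 + 8/77 = 8/77 - B/6)
f(155) + n(-93) = (8/77 - ⅙*155) + 28 = (8/77 - 155/6) + 28 = -11887/462 + 28 = 1049/462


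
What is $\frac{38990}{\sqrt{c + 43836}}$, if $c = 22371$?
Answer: $\frac{38990 \sqrt{66207}}{66207} \approx 151.53$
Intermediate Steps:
$\frac{38990}{\sqrt{c + 43836}} = \frac{38990}{\sqrt{22371 + 43836}} = \frac{38990}{\sqrt{66207}} = 38990 \frac{\sqrt{66207}}{66207} = \frac{38990 \sqrt{66207}}{66207}$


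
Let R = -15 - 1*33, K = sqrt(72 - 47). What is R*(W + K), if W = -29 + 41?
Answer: -816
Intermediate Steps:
K = 5 (K = sqrt(25) = 5)
W = 12
R = -48 (R = -15 - 33 = -48)
R*(W + K) = -48*(12 + 5) = -48*17 = -816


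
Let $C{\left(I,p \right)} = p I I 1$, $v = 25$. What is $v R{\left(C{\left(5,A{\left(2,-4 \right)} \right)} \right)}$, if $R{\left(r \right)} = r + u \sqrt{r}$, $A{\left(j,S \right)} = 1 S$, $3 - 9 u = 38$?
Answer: $-2500 - \frac{8750 i}{9} \approx -2500.0 - 972.22 i$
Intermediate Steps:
$u = - \frac{35}{9}$ ($u = \frac{1}{3} - \frac{38}{9} = - \frac{35}{9} \approx -3.8889$)
$A{\left(j,S \right)} = S$
$C{\left(I,p \right)} = p I^{2}$ ($C{\left(I,p \right)} = p I^{2} \cdot 1 = p I^{2}$)
$R{\left(r \right)} = r - \frac{35 \sqrt{r}}{9}$
$v R{\left(C{\left(5,A{\left(2,-4 \right)} \right)} \right)} = 25 \left(- 4 \cdot 5^{2} - \frac{35 \sqrt{- 4 \cdot 5^{2}}}{9}\right) = 25 \left(\left(-4\right) 25 - \frac{35 \sqrt{\left(-4\right) 25}}{9}\right) = 25 \left(-100 - \frac{35 \sqrt{-100}}{9}\right) = 25 \left(-100 - \frac{35 \cdot 10 i}{9}\right) = 25 \left(-100 - \frac{350 i}{9}\right) = -2500 - \frac{8750 i}{9}$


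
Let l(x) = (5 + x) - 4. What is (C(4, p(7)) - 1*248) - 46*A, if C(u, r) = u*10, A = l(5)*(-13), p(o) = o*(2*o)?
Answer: 3380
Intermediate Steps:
l(x) = 1 + x
p(o) = 2*o²
A = -78 (A = (1 + 5)*(-13) = 6*(-13) = -78)
C(u, r) = 10*u
(C(4, p(7)) - 1*248) - 46*A = (10*4 - 1*248) - 46*(-78) = (40 - 248) + 3588 = -208 + 3588 = 3380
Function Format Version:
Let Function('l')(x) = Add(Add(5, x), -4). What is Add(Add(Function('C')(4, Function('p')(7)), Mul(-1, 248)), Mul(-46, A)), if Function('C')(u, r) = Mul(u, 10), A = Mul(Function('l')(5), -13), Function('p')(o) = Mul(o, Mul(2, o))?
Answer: 3380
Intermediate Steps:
Function('l')(x) = Add(1, x)
Function('p')(o) = Mul(2, Pow(o, 2))
A = -78 (A = Mul(Add(1, 5), -13) = Mul(6, -13) = -78)
Function('C')(u, r) = Mul(10, u)
Add(Add(Function('C')(4, Function('p')(7)), Mul(-1, 248)), Mul(-46, A)) = Add(Add(Mul(10, 4), Mul(-1, 248)), Mul(-46, -78)) = Add(Add(40, -248), 3588) = Add(-208, 3588) = 3380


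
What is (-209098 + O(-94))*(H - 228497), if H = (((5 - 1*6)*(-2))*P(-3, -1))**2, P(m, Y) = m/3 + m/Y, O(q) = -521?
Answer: 47893958739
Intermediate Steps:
P(m, Y) = m/3 + m/Y (P(m, Y) = m*(1/3) + m/Y = m/3 + m/Y)
H = 16 (H = (((5 - 1*6)*(-2))*((1/3)*(-3) - 3/(-1)))**2 = (((5 - 6)*(-2))*(-1 - 3*(-1)))**2 = ((-1*(-2))*(-1 + 3))**2 = (2*2)**2 = 4**2 = 16)
(-209098 + O(-94))*(H - 228497) = (-209098 - 521)*(16 - 228497) = -209619*(-228481) = 47893958739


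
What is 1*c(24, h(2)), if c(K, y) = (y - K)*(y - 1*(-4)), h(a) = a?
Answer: -132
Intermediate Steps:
c(K, y) = (4 + y)*(y - K) (c(K, y) = (y - K)*(y + 4) = (y - K)*(4 + y) = (4 + y)*(y - K))
1*c(24, h(2)) = 1*(2**2 - 4*24 + 4*2 - 1*24*2) = 1*(4 - 96 + 8 - 48) = 1*(-132) = -132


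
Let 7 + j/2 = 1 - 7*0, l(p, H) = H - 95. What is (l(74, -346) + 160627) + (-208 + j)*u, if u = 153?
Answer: 126526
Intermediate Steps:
l(p, H) = -95 + H
j = -12 (j = -14 + 2*(1 - 7*0) = -14 + 2*(1 + 0) = -14 + 2*1 = -14 + 2 = -12)
(l(74, -346) + 160627) + (-208 + j)*u = ((-95 - 346) + 160627) + (-208 - 12)*153 = (-441 + 160627) - 220*153 = 160186 - 33660 = 126526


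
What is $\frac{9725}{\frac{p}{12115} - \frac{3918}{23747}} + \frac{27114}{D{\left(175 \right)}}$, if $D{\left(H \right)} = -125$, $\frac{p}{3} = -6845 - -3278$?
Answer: $- \frac{357906246236363}{37697902125} \approx -9494.1$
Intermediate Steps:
$p = -10701$ ($p = 3 \left(-6845 - -3278\right) = 3 \left(-6845 + 3278\right) = 3 \left(-3567\right) = -10701$)
$\frac{9725}{\frac{p}{12115} - \frac{3918}{23747}} + \frac{27114}{D{\left(175 \right)}} = \frac{9725}{- \frac{10701}{12115} - \frac{3918}{23747}} + \frac{27114}{-125} = \frac{9725}{\left(-10701\right) \frac{1}{12115} - \frac{3918}{23747}} + 27114 \left(- \frac{1}{125}\right) = \frac{9725}{- \frac{10701}{12115} - \frac{3918}{23747}} - \frac{27114}{125} = \frac{9725}{- \frac{301583217}{287694905}} - \frac{27114}{125} = 9725 \left(- \frac{287694905}{301583217}\right) - \frac{27114}{125} = - \frac{2797832951125}{301583217} - \frac{27114}{125} = - \frac{357906246236363}{37697902125}$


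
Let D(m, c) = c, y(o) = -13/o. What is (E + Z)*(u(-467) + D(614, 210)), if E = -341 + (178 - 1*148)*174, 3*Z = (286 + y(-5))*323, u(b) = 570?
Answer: 28042248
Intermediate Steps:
Z = 155363/5 (Z = ((286 - 13/(-5))*323)/3 = ((286 - 13*(-1/5))*323)/3 = ((286 + 13/5)*323)/3 = ((1443/5)*323)/3 = (1/3)*(466089/5) = 155363/5 ≈ 31073.)
E = 4879 (E = -341 + (178 - 148)*174 = -341 + 30*174 = -341 + 5220 = 4879)
(E + Z)*(u(-467) + D(614, 210)) = (4879 + 155363/5)*(570 + 210) = (179758/5)*780 = 28042248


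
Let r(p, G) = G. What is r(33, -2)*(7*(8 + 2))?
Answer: -140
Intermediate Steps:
r(33, -2)*(7*(8 + 2)) = -14*(8 + 2) = -14*10 = -2*70 = -140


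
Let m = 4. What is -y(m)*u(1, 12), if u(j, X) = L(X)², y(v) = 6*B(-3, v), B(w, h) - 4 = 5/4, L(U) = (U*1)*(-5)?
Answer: -113400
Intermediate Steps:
L(U) = -5*U (L(U) = U*(-5) = -5*U)
B(w, h) = 21/4 (B(w, h) = 4 + 5/4 = 21/4)
y(v) = 63/2 (y(v) = 6*(21/4) = 63/2)
u(j, X) = 25*X² (u(j, X) = (-5*X)² = 25*X²)
-y(m)*u(1, 12) = -63*25*12²/2 = -63*25*144/2 = -63*3600/2 = -1*113400 = -113400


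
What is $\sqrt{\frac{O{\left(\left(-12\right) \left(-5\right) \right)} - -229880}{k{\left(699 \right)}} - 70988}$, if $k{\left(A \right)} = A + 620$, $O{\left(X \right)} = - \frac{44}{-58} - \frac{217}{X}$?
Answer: $\frac{i \sqrt{93249282165154545}}{1147530} \approx 266.11 i$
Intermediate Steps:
$O{\left(X \right)} = \frac{22}{29} - \frac{217}{X}$ ($O{\left(X \right)} = \left(-44\right) \left(- \frac{1}{58}\right) - \frac{217}{X} = \frac{22}{29} - \frac{217}{X}$)
$k{\left(A \right)} = 620 + A$
$\sqrt{\frac{O{\left(\left(-12\right) \left(-5\right) \right)} - -229880}{k{\left(699 \right)}} - 70988} = \sqrt{\frac{\left(\frac{22}{29} - \frac{217}{\left(-12\right) \left(-5\right)}\right) - -229880}{620 + 699} - 70988} = \sqrt{\frac{\left(\frac{22}{29} - \frac{217}{60}\right) + 229880}{1319} - 70988} = \sqrt{\left(\left(\frac{22}{29} - \frac{217}{60}\right) + 229880\right) \frac{1}{1319} - 70988} = \sqrt{\left(- \frac{4973}{1740} + 229880\right) \frac{1}{1319} - 70988} = \sqrt{\frac{399986227}{1740} \cdot \frac{1}{1319} - 70988} = \sqrt{\frac{399986227}{2295060} - 70988} = \sqrt{- \frac{162521733053}{2295060}} = \frac{i \sqrt{93249282165154545}}{1147530}$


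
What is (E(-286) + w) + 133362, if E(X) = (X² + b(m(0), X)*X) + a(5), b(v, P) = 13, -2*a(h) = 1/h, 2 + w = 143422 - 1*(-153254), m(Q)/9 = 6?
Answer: 5081139/10 ≈ 5.0811e+5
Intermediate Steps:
m(Q) = 54 (m(Q) = 9*6 = 54)
w = 296674 (w = -2 + (143422 - 1*(-153254)) = -2 + (143422 + 153254) = -2 + 296676 = 296674)
a(h) = -1/(2*h)
E(X) = -⅒ + X² + 13*X (E(X) = (X² + 13*X) - ½/5 = (X² + 13*X) - ½*⅕ = (X² + 13*X) - ⅒ = -⅒ + X² + 13*X)
(E(-286) + w) + 133362 = ((-⅒ + (-286)² + 13*(-286)) + 296674) + 133362 = ((-⅒ + 81796 - 3718) + 296674) + 133362 = (780779/10 + 296674) + 133362 = 3747519/10 + 133362 = 5081139/10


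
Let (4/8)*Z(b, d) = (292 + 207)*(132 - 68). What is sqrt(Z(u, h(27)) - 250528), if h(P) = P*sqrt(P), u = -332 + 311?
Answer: 4*I*sqrt(11666) ≈ 432.04*I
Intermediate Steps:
u = -21
h(P) = P**(3/2)
Z(b, d) = 63872 (Z(b, d) = 2*((292 + 207)*(132 - 68)) = 2*(499*64) = 2*31936 = 63872)
sqrt(Z(u, h(27)) - 250528) = sqrt(63872 - 250528) = sqrt(-186656) = 4*I*sqrt(11666)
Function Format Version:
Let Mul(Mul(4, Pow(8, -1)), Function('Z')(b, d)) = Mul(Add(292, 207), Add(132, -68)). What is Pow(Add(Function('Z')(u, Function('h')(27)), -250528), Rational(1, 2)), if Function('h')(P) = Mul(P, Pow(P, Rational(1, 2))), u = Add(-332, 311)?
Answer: Mul(4, I, Pow(11666, Rational(1, 2))) ≈ Mul(432.04, I)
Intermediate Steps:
u = -21
Function('h')(P) = Pow(P, Rational(3, 2))
Function('Z')(b, d) = 63872 (Function('Z')(b, d) = Mul(2, Mul(Add(292, 207), Add(132, -68))) = Mul(2, Mul(499, 64)) = Mul(2, 31936) = 63872)
Pow(Add(Function('Z')(u, Function('h')(27)), -250528), Rational(1, 2)) = Pow(Add(63872, -250528), Rational(1, 2)) = Pow(-186656, Rational(1, 2)) = Mul(4, I, Pow(11666, Rational(1, 2)))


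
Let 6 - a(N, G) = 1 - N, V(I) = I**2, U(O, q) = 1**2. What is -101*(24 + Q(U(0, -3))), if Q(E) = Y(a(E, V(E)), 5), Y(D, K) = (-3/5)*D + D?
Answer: -13332/5 ≈ -2666.4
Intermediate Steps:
U(O, q) = 1
a(N, G) = 5 + N (a(N, G) = 6 - (1 - N) = 6 + (-1 + N) = 5 + N)
Y(D, K) = 2*D/5 (Y(D, K) = (-3*1/5)*D + D = -3*D/5 + D = 2*D/5)
Q(E) = 2 + 2*E/5 (Q(E) = 2*(5 + E)/5 = 2 + 2*E/5)
-101*(24 + Q(U(0, -3))) = -101*(24 + (2 + (2/5)*1)) = -101*(24 + (2 + 2/5)) = -101*(24 + 12/5) = -101*132/5 = -13332/5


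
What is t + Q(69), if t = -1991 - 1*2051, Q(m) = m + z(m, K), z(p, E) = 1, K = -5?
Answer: -3972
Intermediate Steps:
Q(m) = 1 + m (Q(m) = m + 1 = 1 + m)
t = -4042 (t = -1991 - 2051 = -4042)
t + Q(69) = -4042 + (1 + 69) = -4042 + 70 = -3972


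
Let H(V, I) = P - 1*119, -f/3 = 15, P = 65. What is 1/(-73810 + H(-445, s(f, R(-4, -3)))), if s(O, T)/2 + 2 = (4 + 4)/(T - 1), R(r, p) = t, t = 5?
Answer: -1/73864 ≈ -1.3538e-5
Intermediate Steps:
f = -45 (f = -3*15 = -45)
R(r, p) = 5
s(O, T) = -4 + 16/(-1 + T) (s(O, T) = -4 + 2*((4 + 4)/(T - 1)) = -4 + 2*(8/(-1 + T)) = -4 + 16/(-1 + T))
H(V, I) = -54 (H(V, I) = 65 - 1*119 = 65 - 119 = -54)
1/(-73810 + H(-445, s(f, R(-4, -3)))) = 1/(-73810 - 54) = 1/(-73864) = -1/73864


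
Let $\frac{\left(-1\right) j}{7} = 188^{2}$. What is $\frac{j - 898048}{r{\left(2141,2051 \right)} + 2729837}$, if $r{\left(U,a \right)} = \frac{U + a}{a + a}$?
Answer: $- \frac{2349330256}{5598897783} \approx -0.41961$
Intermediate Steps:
$j = -247408$ ($j = - 7 \cdot 188^{2} = \left(-7\right) 35344 = -247408$)
$r{\left(U,a \right)} = \frac{U + a}{2 a}$
$\frac{j - 898048}{r{\left(2141,2051 \right)} + 2729837} = \frac{-247408 - 898048}{\frac{2141 + 2051}{2 \cdot 2051} + 2729837} = - \frac{1145456}{\frac{1}{2} \cdot \frac{1}{2051} \cdot 4192 + 2729837} = - \frac{1145456}{\frac{2096}{2051} + 2729837} = - \frac{1145456}{\frac{5598897783}{2051}} = \left(-1145456\right) \frac{2051}{5598897783} = - \frac{2349330256}{5598897783}$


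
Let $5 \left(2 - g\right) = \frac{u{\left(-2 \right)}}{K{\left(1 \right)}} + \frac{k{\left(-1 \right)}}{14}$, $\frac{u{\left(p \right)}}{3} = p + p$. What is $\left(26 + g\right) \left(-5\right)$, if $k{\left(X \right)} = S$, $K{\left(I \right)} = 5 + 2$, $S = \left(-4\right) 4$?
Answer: $- \frac{1000}{7} \approx -142.86$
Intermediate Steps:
$S = -16$
$u{\left(p \right)} = 6 p$ ($u{\left(p \right)} = 3 \left(p + p\right) = 3 \cdot 2 p = 6 p$)
$K{\left(I \right)} = 7$
$k{\left(X \right)} = -16$
$g = \frac{18}{7}$ ($g = 2 - \frac{\frac{6 \left(-2\right)}{7} - \frac{16}{14}}{5} = 2 - \frac{\left(-12\right) \frac{1}{7} - \frac{8}{7}}{5} = 2 - \frac{- \frac{12}{7} - \frac{8}{7}}{5} = 2 - - \frac{4}{7} = 2 + \frac{4}{7} = \frac{18}{7} \approx 2.5714$)
$\left(26 + g\right) \left(-5\right) = \left(26 + \frac{18}{7}\right) \left(-5\right) = \frac{200}{7} \left(-5\right) = - \frac{1000}{7}$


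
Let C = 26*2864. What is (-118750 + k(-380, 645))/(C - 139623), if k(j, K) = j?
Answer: 119130/65159 ≈ 1.8283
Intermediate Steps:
C = 74464
(-118750 + k(-380, 645))/(C - 139623) = (-118750 - 380)/(74464 - 139623) = -119130/(-65159) = -119130*(-1/65159) = 119130/65159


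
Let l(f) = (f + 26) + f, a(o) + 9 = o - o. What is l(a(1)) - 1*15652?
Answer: -15644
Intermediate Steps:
a(o) = -9 (a(o) = -9 + (o - o) = -9 + 0 = -9)
l(f) = 26 + 2*f (l(f) = (26 + f) + f = 26 + 2*f)
l(a(1)) - 1*15652 = (26 + 2*(-9)) - 1*15652 = (26 - 18) - 15652 = 8 - 15652 = -15644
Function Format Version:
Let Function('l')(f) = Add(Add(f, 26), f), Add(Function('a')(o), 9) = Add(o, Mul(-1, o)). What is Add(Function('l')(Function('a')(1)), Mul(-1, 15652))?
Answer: -15644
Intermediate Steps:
Function('a')(o) = -9 (Function('a')(o) = Add(-9, Add(o, Mul(-1, o))) = Add(-9, 0) = -9)
Function('l')(f) = Add(26, Mul(2, f)) (Function('l')(f) = Add(Add(26, f), f) = Add(26, Mul(2, f)))
Add(Function('l')(Function('a')(1)), Mul(-1, 15652)) = Add(Add(26, Mul(2, -9)), Mul(-1, 15652)) = Add(Add(26, -18), -15652) = Add(8, -15652) = -15644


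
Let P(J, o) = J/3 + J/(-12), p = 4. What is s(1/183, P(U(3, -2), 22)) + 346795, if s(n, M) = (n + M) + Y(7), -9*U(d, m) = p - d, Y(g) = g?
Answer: 761577143/2196 ≈ 3.4680e+5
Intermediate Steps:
U(d, m) = -4/9 + d/9 (U(d, m) = -(4 - d)/9 = -4/9 + d/9)
P(J, o) = J/4 (P(J, o) = J*(⅓) + J*(-1/12) = J/3 - J/12 = J/4)
s(n, M) = 7 + M + n (s(n, M) = (n + M) + 7 = (M + n) + 7 = 7 + M + n)
s(1/183, P(U(3, -2), 22)) + 346795 = (7 + (-4/9 + (⅑)*3)/4 + 1/183) + 346795 = (7 + (-4/9 + ⅓)/4 + 1/183) + 346795 = (7 + (¼)*(-⅑) + 1/183) + 346795 = (7 - 1/36 + 1/183) + 346795 = 15323/2196 + 346795 = 761577143/2196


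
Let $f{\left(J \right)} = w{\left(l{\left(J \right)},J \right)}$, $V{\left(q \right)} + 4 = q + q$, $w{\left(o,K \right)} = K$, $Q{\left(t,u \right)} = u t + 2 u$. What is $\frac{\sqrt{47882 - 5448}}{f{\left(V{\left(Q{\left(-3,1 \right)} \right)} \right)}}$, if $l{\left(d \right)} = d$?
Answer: $- \frac{7 \sqrt{866}}{6} \approx -34.333$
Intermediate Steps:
$Q{\left(t,u \right)} = 2 u + t u$ ($Q{\left(t,u \right)} = t u + 2 u = 2 u + t u$)
$V{\left(q \right)} = -4 + 2 q$ ($V{\left(q \right)} = -4 + \left(q + q\right) = -4 + 2 q$)
$f{\left(J \right)} = J$
$\frac{\sqrt{47882 - 5448}}{f{\left(V{\left(Q{\left(-3,1 \right)} \right)} \right)}} = \frac{\sqrt{47882 - 5448}}{-4 + 2 \cdot 1 \left(2 - 3\right)} = \frac{\sqrt{42434}}{-4 + 2 \cdot 1 \left(-1\right)} = \frac{7 \sqrt{866}}{-4 + 2 \left(-1\right)} = \frac{7 \sqrt{866}}{-4 - 2} = \frac{7 \sqrt{866}}{-6} = 7 \sqrt{866} \left(- \frac{1}{6}\right) = - \frac{7 \sqrt{866}}{6}$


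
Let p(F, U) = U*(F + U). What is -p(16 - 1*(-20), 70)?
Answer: -7420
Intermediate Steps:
-p(16 - 1*(-20), 70) = -70*((16 - 1*(-20)) + 70) = -70*((16 + 20) + 70) = -70*(36 + 70) = -70*106 = -1*7420 = -7420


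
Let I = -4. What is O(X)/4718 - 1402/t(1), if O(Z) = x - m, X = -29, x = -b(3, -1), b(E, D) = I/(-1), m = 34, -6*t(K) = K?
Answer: 19843889/2359 ≈ 8412.0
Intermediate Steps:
t(K) = -K/6
b(E, D) = 4 (b(E, D) = -4/(-1) = -4*(-1) = 4)
x = -4 (x = -1*4 = -4)
O(Z) = -38 (O(Z) = -4 - 1*34 = -4 - 34 = -38)
O(X)/4718 - 1402/t(1) = -38/4718 - 1402/((-1/6*1)) = -38*1/4718 - 1402/(-1/6) = -19/2359 - 1402*(-6) = -19/2359 + 8412 = 19843889/2359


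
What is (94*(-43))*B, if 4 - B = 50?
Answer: 185932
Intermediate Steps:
B = -46 (B = 4 - 1*50 = 4 - 50 = -46)
(94*(-43))*B = (94*(-43))*(-46) = -4042*(-46) = 185932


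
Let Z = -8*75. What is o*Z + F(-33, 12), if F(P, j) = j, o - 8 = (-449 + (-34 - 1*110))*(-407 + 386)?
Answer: -7476588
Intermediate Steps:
o = 12461 (o = 8 + (-449 + (-34 - 1*110))*(-407 + 386) = 8 + (-449 + (-34 - 110))*(-21) = 8 + (-449 - 144)*(-21) = 8 - 593*(-21) = 8 + 12453 = 12461)
Z = -600
o*Z + F(-33, 12) = 12461*(-600) + 12 = -7476600 + 12 = -7476588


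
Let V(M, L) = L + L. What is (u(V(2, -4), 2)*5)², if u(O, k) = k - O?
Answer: 2500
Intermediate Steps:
V(M, L) = 2*L
(u(V(2, -4), 2)*5)² = ((2 - 2*(-4))*5)² = ((2 - 1*(-8))*5)² = ((2 + 8)*5)² = (10*5)² = 50² = 2500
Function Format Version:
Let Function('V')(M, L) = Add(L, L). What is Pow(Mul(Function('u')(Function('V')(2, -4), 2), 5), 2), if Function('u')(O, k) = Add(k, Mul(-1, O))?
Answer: 2500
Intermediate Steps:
Function('V')(M, L) = Mul(2, L)
Pow(Mul(Function('u')(Function('V')(2, -4), 2), 5), 2) = Pow(Mul(Add(2, Mul(-1, Mul(2, -4))), 5), 2) = Pow(Mul(Add(2, Mul(-1, -8)), 5), 2) = Pow(Mul(Add(2, 8), 5), 2) = Pow(Mul(10, 5), 2) = Pow(50, 2) = 2500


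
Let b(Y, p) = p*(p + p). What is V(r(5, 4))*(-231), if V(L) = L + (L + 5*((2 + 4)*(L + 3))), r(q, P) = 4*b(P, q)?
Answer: -1499190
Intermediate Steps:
b(Y, p) = 2*p² (b(Y, p) = p*(2*p) = 2*p²)
r(q, P) = 8*q² (r(q, P) = 4*(2*q²) = 8*q²)
V(L) = 90 + 32*L (V(L) = L + (L + 5*(6*(3 + L))) = L + (L + 5*(18 + 6*L)) = L + (L + (90 + 30*L)) = L + (90 + 31*L) = 90 + 32*L)
V(r(5, 4))*(-231) = (90 + 32*(8*5²))*(-231) = (90 + 32*(8*25))*(-231) = (90 + 32*200)*(-231) = (90 + 6400)*(-231) = 6490*(-231) = -1499190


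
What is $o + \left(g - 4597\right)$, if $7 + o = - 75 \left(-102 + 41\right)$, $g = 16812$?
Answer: $16783$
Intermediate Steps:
$o = 4568$ ($o = -7 - 75 \left(-102 + 41\right) = -7 - -4575 = -7 + 4575 = 4568$)
$o + \left(g - 4597\right) = 4568 + \left(16812 - 4597\right) = 4568 + 12215 = 16783$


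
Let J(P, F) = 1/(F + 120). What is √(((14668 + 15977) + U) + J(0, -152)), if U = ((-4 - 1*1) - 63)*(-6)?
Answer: √1987390/8 ≈ 176.22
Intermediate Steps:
J(P, F) = 1/(120 + F)
U = 408 (U = ((-4 - 1) - 63)*(-6) = (-5 - 63)*(-6) = -68*(-6) = 408)
√(((14668 + 15977) + U) + J(0, -152)) = √(((14668 + 15977) + 408) + 1/(120 - 152)) = √((30645 + 408) + 1/(-32)) = √(31053 - 1/32) = √(993695/32) = √1987390/8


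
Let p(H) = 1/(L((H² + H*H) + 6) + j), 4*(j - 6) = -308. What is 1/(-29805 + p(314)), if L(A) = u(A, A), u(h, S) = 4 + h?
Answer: -197131/5875489454 ≈ -3.3551e-5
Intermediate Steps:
L(A) = 4 + A
j = -71 (j = 6 + (¼)*(-308) = 6 - 77 = -71)
p(H) = 1/(-61 + 2*H²) (p(H) = 1/((4 + ((H² + H*H) + 6)) - 71) = 1/((4 + ((H² + H²) + 6)) - 71) = 1/((4 + (2*H² + 6)) - 71) = 1/((4 + (6 + 2*H²)) - 71) = 1/((10 + 2*H²) - 71) = 1/(-61 + 2*H²))
1/(-29805 + p(314)) = 1/(-29805 + 1/(-61 + 2*314²)) = 1/(-29805 + 1/(-61 + 2*98596)) = 1/(-29805 + 1/(-61 + 197192)) = 1/(-29805 + 1/197131) = 1/(-5875489454/197131) = -197131/5875489454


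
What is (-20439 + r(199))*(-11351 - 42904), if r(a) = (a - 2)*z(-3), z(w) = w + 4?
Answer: 1098229710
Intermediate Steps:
z(w) = 4 + w
r(a) = -2 + a (r(a) = (a - 2)*(4 - 3) = (-2 + a)*1 = -2 + a)
(-20439 + r(199))*(-11351 - 42904) = (-20439 + (-2 + 199))*(-11351 - 42904) = (-20439 + 197)*(-54255) = -20242*(-54255) = 1098229710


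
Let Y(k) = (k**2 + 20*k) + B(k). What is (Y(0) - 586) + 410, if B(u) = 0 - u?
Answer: -176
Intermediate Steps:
B(u) = -u
Y(k) = k**2 + 19*k (Y(k) = (k**2 + 20*k) - k = k**2 + 19*k)
(Y(0) - 586) + 410 = (0*(19 + 0) - 586) + 410 = (0*19 - 586) + 410 = (0 - 586) + 410 = -586 + 410 = -176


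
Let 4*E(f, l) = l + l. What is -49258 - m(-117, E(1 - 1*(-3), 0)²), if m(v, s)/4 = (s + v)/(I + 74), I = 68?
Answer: -3497084/71 ≈ -49255.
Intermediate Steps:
E(f, l) = l/2 (E(f, l) = (l + l)/4 = (2*l)/4 = l/2)
m(v, s) = 2*s/71 + 2*v/71 (m(v, s) = 4*((s + v)/(68 + 74)) = 4*((s + v)/142) = 4*((s + v)*(1/142)) = 4*(s/142 + v/142) = 2*s/71 + 2*v/71)
-49258 - m(-117, E(1 - 1*(-3), 0)²) = -49258 - (2*((½)*0)²/71 + (2/71)*(-117)) = -49258 - ((2/71)*0² - 234/71) = -49258 - ((2/71)*0 - 234/71) = -49258 - (0 - 234/71) = -49258 - 1*(-234/71) = -49258 + 234/71 = -3497084/71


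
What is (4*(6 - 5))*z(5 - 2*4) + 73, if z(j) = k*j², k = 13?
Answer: 541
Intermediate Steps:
z(j) = 13*j²
(4*(6 - 5))*z(5 - 2*4) + 73 = (4*(6 - 5))*(13*(5 - 2*4)²) + 73 = (4*1)*(13*(5 - 8)²) + 73 = 4*(13*(-3)²) + 73 = 4*(13*9) + 73 = 4*117 + 73 = 468 + 73 = 541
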